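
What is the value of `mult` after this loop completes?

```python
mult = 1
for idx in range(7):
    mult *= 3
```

3^7 = 2187
`mult` takes the values: 1 → 3 → 9 → 27 → 81 → 243 → 729 → 2187

Answer: 2187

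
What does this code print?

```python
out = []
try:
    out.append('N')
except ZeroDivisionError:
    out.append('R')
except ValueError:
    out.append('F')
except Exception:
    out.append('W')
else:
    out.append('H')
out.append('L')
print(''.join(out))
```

Execution trace: 'N' (try body, no exception) → 'H' (else) → 'L' (after the try/except). Output: NHL

Answer: NHL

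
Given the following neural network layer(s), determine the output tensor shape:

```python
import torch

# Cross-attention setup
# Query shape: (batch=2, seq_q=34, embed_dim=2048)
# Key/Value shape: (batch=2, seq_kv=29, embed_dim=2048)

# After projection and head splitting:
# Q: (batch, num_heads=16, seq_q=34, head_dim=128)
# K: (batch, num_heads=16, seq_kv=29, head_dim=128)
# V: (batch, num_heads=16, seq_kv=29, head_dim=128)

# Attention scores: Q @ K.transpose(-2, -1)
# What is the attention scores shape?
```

Input: (2, 34, 2048) -> Output: (2, 16, 34, 29)

Answer: (2, 16, 34, 29)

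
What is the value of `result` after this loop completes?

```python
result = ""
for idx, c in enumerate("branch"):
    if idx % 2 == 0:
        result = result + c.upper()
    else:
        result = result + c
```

Uppercase even positions in 'branch'
`result` takes the values: "" → "B" → "Br" → "BrA" → "BrAn" → "BrAnC" → "BrAnCh"

Answer: "BrAnCh"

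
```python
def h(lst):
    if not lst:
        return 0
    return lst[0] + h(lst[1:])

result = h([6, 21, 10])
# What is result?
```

6 + 21 + 10 + 0 = 37

Answer: 37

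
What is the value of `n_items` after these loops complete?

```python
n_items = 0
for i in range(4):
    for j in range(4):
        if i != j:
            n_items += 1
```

4² - 4 (exclude diagonal)
`n_items` takes the values: 0 → 1 → 2 → 3 → 4 → 5 → 6 → 7 → 8 → 9 → 10 → 11 → 12

Answer: 12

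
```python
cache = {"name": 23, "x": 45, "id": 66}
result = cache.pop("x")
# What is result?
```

Trace:
`cache = {"name": 23, "x": 45, "id": 66}` → cache = {'name': 23, 'x': 45, 'id': 66}
`result = cache.pop("x")` → cache = {'name': 23, 'id': 66}; result = 45
So result = 45

Answer: 45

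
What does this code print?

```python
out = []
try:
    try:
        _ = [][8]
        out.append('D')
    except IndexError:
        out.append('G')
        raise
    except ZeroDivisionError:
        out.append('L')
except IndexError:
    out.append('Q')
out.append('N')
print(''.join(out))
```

Execution trace: 'G' (except IndexError) → 'Q' (outer except IndexError) → 'N' (after the try/except). Output: GQN

Answer: GQN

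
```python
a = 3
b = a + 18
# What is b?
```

Trace:
`a = 3` → a = 3
`b = a + 18` → b = 21
So b = 21

Answer: 21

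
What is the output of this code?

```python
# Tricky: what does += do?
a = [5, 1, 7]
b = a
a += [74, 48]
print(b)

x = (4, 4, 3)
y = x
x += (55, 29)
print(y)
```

Key concept: += behavior differs for mutable vs immutable.
Step by step:
`a = [5, 1, 7]` → a = [5, 1, 7]
`b = a` → b = [5, 1, 7] (same object as a)
`a += [74, 48]` → a = [5, 1, 7, 74, 48] (same object as b); b = [5, 1, 7, 74, 48] (same object as a)
`print(b)` → prints [5, 1, 7, 74, 48]
`x = (4, 4, 3)` → x = (4, 4, 3)
`y = x` → y = (4, 4, 3)
`x += (55, 29)` → x = (4, 4, 3, 55, 29)
`print(y)` → prints (4, 4, 3)

Answer:
[5, 1, 7, 74, 48]
(4, 4, 3)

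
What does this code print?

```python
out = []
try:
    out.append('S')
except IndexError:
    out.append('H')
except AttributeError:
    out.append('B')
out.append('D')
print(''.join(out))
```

Execution trace: 'S' (try body, no exception) → 'D' (after the try/except). Output: SD

Answer: SD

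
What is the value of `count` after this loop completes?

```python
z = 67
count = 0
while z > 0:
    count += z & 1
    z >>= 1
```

Count set bits in 67 (binary: 0b1000011)
`count` takes the values: 0 → 1 → 2 → 3

Answer: 3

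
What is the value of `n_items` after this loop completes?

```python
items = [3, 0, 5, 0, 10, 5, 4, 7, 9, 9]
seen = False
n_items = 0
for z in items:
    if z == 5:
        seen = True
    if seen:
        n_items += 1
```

Count elements after first 5 in [3, 0, 5, 0, 10, 5, 4, 7, 9, 9]
`n_items` takes the values: 0 → 1 → 2 → 3 → 4 → 5 → 6 → 7 → 8

Answer: 8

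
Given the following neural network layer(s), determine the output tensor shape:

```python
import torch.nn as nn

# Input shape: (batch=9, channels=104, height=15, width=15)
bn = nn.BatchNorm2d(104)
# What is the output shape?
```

Input: (9, 104, 15, 15) -> Output: (9, 104, 15, 15)

Answer: (9, 104, 15, 15)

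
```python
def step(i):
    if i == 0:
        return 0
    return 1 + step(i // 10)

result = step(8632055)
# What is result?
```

Count of digits of 8632055: 7

Answer: 7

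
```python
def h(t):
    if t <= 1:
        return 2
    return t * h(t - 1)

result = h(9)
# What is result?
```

h(9) = 9 * 8 * 7 * 6 * 5 * 4 * 3 * 2 * 2 = 725760

Answer: 725760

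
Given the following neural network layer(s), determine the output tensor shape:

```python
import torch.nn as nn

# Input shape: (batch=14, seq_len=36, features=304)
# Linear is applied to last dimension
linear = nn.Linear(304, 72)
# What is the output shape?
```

Input: (14, 36, 304) -> Output: (14, 36, 72)

Answer: (14, 36, 72)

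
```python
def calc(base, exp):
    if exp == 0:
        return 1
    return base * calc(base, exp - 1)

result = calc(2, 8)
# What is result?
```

calc(2, 8) = 2 * 2 * 2 * 2 * 2 * 2 * 2 * 2 = 256

Answer: 256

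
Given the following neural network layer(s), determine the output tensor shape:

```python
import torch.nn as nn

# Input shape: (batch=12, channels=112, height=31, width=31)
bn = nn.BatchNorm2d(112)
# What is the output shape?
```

Input: (12, 112, 31, 31) -> Output: (12, 112, 31, 31)

Answer: (12, 112, 31, 31)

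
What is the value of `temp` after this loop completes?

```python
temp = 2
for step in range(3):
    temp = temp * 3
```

Multiply by 3, 3 times: 2 * 3^3 = 54
`temp` takes the values: 2 → 6 → 18 → 54

Answer: 54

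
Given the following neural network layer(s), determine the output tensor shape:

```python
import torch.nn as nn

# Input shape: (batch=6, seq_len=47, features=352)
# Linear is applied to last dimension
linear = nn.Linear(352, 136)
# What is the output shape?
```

Input: (6, 47, 352) -> Output: (6, 47, 136)

Answer: (6, 47, 136)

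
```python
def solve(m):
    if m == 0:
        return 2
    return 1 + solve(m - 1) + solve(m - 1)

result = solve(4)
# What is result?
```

solve(m) = 1 + 2·solve(m-1), solve(0)=2. Closed form: (2+1)·2^4 - 1 = 47.

Answer: 47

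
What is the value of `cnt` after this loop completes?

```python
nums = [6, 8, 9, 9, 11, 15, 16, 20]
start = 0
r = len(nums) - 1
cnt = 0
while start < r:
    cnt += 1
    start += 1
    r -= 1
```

Iterations until pointers meet (list length 8)
`cnt` takes the values: 0 → 1 → 2 → 3 → 4

Answer: 4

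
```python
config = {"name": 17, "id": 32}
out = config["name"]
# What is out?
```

Trace:
`config = {"name": 17, "id": 32}` → config = {'name': 17, 'id': 32}
`out = config["name"]` → out = 17
So out = 17

Answer: 17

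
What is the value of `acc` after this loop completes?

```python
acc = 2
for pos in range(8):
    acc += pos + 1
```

Start at 2, add 1 to 8 = 38
`acc` takes the values: 2 → 3 → 5 → 8 → 12 → 17 → 23 → 30 → 38

Answer: 38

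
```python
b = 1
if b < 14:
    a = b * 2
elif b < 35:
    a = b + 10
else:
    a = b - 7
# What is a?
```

Trace:
`b = 1` → b = 1
`if b < 14: ...` → b < 14 is True → a = 2
So a = 2

Answer: 2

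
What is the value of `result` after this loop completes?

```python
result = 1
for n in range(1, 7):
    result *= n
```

6! = 720
`result` takes the values: 1 → 2 → 6 → 24 → 120 → 720

Answer: 720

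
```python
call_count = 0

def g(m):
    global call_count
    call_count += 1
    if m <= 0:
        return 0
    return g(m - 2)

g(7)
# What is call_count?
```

Linear recursion stepping by 2: 5 calls from m=7 down to ≤0.

Answer: 5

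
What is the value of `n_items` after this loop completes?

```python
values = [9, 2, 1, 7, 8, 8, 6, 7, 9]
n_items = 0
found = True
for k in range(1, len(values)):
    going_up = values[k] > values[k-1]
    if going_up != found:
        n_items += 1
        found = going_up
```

Count direction changes in [9, 2, 1, 7, 8, 8, 6, 7, 9]
`n_items` takes the values: 0 → 1 → 2 → 3 → 4

Answer: 4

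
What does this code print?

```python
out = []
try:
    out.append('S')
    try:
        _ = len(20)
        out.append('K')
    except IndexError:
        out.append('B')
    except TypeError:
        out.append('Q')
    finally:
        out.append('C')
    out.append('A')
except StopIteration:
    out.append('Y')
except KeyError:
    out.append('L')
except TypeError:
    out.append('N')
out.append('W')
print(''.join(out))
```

Execution trace: 'S' (try body) → 'Q' (inner except TypeError) → 'C' (inner finally) → 'A' (try body, no exception) → 'W' (after the try/except). Output: SQCAW

Answer: SQCAW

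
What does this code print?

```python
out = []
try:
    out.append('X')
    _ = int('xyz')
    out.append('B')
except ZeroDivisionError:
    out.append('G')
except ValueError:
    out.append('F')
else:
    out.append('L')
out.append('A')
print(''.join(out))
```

Execution trace: 'X' (try body) → 'F' (except ValueError) → 'A' (after the try/except). Output: XFA

Answer: XFA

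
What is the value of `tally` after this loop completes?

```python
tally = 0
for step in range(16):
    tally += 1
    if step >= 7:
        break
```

Loop breaks when step reaches 7, tally is 8
`tally` takes the values: 0 → 1 → 2 → 3 → 4 → 5 → 6 → 7 → 8

Answer: 8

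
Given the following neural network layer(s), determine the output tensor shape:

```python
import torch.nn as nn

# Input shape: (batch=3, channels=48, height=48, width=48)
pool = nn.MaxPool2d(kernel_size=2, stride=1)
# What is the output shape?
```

Input: (3, 48, 48, 48) -> Output: (3, 48, 47, 47)

Answer: (3, 48, 47, 47)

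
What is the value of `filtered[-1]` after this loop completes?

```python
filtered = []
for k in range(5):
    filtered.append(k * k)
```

Last element of squares 0 to 4
`filtered` takes the values: [] → [0] → [0, 1] → [0, 1, 4] → [0, 1, 4, 9] → [0, 1, 4, 9, 16]
So `filtered[-1]` = 16

Answer: 16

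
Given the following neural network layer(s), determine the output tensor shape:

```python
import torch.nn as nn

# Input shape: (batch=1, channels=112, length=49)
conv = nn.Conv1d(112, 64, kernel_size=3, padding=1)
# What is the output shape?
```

Input: (1, 112, 49) -> Output: (1, 64, 49)

Answer: (1, 64, 49)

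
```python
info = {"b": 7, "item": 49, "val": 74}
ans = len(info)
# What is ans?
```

Trace:
`info = {"b": 7, "item": 49, "val": 74}` → info = {'b': 7, 'item': 49, 'val': 74}
`ans = len(info)` → ans = 3
So ans = 3

Answer: 3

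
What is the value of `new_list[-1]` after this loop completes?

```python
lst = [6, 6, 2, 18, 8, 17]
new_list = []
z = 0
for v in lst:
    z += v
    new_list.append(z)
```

Cumulative sum ends at 57
`new_list` takes the values: [] → [6] → [6, 12] → [6, 12, 14] → [6, 12, 14, 32] → [6, 12, 14, 32, 40] → [6, 12, 14, 32, 40, 57]
So `new_list[-1]` = 57

Answer: 57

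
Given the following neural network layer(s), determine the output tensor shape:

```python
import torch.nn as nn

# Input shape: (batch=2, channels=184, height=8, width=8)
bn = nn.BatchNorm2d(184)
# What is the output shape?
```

Input: (2, 184, 8, 8) -> Output: (2, 184, 8, 8)

Answer: (2, 184, 8, 8)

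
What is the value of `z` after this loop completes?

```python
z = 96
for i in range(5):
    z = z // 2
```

Halve 5 times: 96 // 2^5 = 3
`z` takes the values: 96 → 48 → 24 → 12 → 6 → 3

Answer: 3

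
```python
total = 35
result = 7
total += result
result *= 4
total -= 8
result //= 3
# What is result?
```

Trace:
`total = 35` → total = 35
`result = 7` → result = 7
`total += result` → total = 42
`result *= 4` → result = 28
`total -= 8` → total = 34
`result //= 3` → result = 9
So result = 9

Answer: 9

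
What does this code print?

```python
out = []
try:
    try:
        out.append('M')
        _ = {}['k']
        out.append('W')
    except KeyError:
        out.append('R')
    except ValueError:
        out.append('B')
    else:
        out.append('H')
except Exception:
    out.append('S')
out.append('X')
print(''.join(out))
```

Execution trace: 'M' (inner try body) → 'R' (inner except KeyError) → 'X' (after the try/except). Output: MRX

Answer: MRX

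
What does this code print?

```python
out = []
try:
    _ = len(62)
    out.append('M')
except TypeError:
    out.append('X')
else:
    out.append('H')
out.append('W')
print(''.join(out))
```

Execution trace: 'X' (except TypeError) → 'W' (after the try/except). Output: XW

Answer: XW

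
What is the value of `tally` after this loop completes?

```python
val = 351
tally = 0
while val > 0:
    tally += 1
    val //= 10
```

Count digits by repeated division by 10
`tally` takes the values: 0 → 1 → 2 → 3

Answer: 3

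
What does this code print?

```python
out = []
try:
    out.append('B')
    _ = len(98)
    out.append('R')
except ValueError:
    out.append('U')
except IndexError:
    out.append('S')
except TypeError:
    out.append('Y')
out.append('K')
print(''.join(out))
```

Execution trace: 'B' (try body) → 'Y' (except TypeError) → 'K' (after the try/except). Output: BYK

Answer: BYK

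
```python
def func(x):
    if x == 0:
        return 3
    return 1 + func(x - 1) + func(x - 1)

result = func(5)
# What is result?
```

func(x) = 1 + 2·func(x-1), func(0)=3. Closed form: (3+1)·2^5 - 1 = 127.

Answer: 127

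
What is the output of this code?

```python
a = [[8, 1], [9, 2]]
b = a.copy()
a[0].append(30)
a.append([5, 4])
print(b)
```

Key concept: shallow copy with nested lists.
Step by step:
`a = [[8, 1], [9, 2]]` → a = [[8, 1], [9, 2]]
`b = a.copy()` → b = [[8, 1], [9, 2]]
`a[0].append(30)` → a = [[8, 1, 30], [9, 2]]; b = [[8, 1, 30], [9, 2]]
`a.append([5, 4])` → a = [[8, 1, 30], [9, 2], [5, 4]]
`print(b)` → prints [[8, 1, 30], [9, 2]]

Answer: [[8, 1, 30], [9, 2]]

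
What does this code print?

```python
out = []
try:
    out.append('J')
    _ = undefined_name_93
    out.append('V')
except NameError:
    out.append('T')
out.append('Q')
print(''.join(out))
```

Execution trace: 'J' (try body) → 'T' (except NameError) → 'Q' (after the try/except). Output: JTQ

Answer: JTQ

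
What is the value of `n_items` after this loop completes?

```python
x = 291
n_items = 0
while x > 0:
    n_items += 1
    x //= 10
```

Count digits by repeated division by 10
`n_items` takes the values: 0 → 1 → 2 → 3

Answer: 3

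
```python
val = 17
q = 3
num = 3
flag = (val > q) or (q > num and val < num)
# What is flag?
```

Trace:
`val = 17` → val = 17
`q = 3` → q = 3
`num = 3` → num = 3
`flag = (val > q) or (q > num and val < num)` → flag = True
So flag = True

Answer: True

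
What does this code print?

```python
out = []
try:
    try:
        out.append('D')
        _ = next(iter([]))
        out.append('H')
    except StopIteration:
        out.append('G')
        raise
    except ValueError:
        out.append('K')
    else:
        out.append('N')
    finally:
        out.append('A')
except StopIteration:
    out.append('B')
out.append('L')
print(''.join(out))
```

Execution trace: 'D' (inner try body) → 'G' (inner except StopIteration) → 'A' (inner finally) → 'B' (outer except StopIteration) → 'L' (after the try/except). Output: DGABL

Answer: DGABL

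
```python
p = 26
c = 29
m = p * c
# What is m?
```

Trace:
`p = 26` → p = 26
`c = 29` → c = 29
`m = p * c` → m = 754
So m = 754

Answer: 754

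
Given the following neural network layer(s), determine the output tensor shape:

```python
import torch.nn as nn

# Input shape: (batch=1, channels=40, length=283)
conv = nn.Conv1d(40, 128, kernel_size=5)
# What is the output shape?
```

Input: (1, 40, 283) -> Output: (1, 128, 279)

Answer: (1, 128, 279)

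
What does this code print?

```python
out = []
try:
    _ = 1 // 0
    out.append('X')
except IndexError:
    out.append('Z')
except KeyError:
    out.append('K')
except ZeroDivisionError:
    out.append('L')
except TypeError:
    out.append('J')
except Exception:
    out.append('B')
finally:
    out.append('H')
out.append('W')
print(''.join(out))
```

Execution trace: 'L' (except ZeroDivisionError) → 'H' (finally) → 'W' (after the try/except). Output: LHW

Answer: LHW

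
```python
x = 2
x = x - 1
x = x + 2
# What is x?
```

Trace:
`x = 2` → x = 2
`x = x - 1` → x = 1
`x = x + 2` → x = 3
So x = 3

Answer: 3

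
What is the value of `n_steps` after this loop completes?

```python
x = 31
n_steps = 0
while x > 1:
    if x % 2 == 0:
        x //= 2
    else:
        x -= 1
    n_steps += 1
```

Steps to reduce 31 to 1
`n_steps` takes the values: 0 → 1 → 2 → 3 → 4 → 5 → 6 → 7 → 8

Answer: 8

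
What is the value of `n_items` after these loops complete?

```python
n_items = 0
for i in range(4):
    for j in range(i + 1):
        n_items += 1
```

Triangle: 1 + 2 + ... + 4
`n_items` takes the values: 0 → 1 → 2 → 3 → 4 → 5 → 6 → 7 → 8 → 9 → 10

Answer: 10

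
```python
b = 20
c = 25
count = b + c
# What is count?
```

Trace:
`b = 20` → b = 20
`c = 25` → c = 25
`count = b + c` → count = 45
So count = 45

Answer: 45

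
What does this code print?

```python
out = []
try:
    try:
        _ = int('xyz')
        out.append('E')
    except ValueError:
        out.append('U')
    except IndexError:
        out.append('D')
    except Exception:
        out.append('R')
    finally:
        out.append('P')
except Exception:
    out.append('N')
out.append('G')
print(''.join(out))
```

Execution trace: 'U' (inner except ValueError) → 'P' (inner finally) → 'G' (after the try/except). Output: UPG

Answer: UPG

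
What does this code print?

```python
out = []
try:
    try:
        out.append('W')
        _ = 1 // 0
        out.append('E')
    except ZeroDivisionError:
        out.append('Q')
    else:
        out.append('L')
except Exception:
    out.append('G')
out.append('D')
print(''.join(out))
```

Execution trace: 'W' (inner try body) → 'Q' (inner except ZeroDivisionError) → 'D' (after the try/except). Output: WQD

Answer: WQD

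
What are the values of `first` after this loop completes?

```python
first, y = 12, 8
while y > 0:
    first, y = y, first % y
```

GCD of 12 and 8
`first` takes the values: 12 → 8 → 4

Answer: 4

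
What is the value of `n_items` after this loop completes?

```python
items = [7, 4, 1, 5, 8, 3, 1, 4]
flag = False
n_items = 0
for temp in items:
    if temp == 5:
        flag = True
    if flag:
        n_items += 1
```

Count elements after first 5 in [7, 4, 1, 5, 8, 3, 1, 4]
`n_items` takes the values: 0 → 1 → 2 → 3 → 4 → 5

Answer: 5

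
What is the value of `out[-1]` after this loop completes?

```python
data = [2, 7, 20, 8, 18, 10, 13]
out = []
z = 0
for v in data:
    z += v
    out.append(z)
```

Cumulative sum ends at 78
`out` takes the values: [] → [2] → [2, 9] → [2, 9, 29] → [2, 9, 29, 37] → [2, 9, 29, 37, 55] → [2, 9, 29, 37, 55, 65] → [2, 9, 29, 37, 55, 65, 78]
So `out[-1]` = 78

Answer: 78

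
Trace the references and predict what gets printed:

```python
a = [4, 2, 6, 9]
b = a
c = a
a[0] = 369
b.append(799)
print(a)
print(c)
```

Key concept: multiple aliases.
Step by step:
`a = [4, 2, 6, 9]` → a = [4, 2, 6, 9]
`b = a` → b = [4, 2, 6, 9] (same object as a)
`c = a` → c = [4, 2, 6, 9] (same object as a, b)
`a[0] = 369` → a = [369, 2, 6, 9] (same object as b, c); b = [369, 2, 6, 9] (same object as a, c); c = [369, 2, 6, 9] (same object as a, b)
`b.append(799)` → a = [369, 2, 6, 9, 799] (same object as b, c); b = [369, 2, 6, 9, 799] (same object as a, c); c = [369, 2, 6, 9, 799] (same object as a, b)
`print(a)` → prints [369, 2, 6, 9, 799]
`print(c)` → prints [369, 2, 6, 9, 799]

Answer:
[369, 2, 6, 9, 799]
[369, 2, 6, 9, 799]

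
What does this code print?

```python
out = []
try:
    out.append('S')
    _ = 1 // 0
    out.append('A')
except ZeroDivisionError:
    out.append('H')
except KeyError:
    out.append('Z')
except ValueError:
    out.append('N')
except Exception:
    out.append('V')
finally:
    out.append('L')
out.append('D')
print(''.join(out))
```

Execution trace: 'S' (try body) → 'H' (except ZeroDivisionError) → 'L' (finally) → 'D' (after the try/except). Output: SHLD

Answer: SHLD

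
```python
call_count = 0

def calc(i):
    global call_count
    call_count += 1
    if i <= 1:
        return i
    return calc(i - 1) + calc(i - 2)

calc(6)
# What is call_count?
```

Calls(i) = 1 + Calls(i-1) + Calls(i-2); Calls(0)=Calls(1)=1. For i=6 this gives 25.

Answer: 25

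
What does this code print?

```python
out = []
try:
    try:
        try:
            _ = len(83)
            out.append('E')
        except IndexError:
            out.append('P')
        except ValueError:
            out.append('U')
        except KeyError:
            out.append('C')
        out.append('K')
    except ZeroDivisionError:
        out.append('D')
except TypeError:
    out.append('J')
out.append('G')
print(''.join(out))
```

Execution trace: 'J' (outer except TypeError) → 'G' (after the try/except). Output: JG

Answer: JG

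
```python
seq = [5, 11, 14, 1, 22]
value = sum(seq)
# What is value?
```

Trace:
`seq = [5, 11, 14, 1, 22]` → seq = [5, 11, 14, 1, 22]
`value = sum(seq)` → value = 53
So value = 53

Answer: 53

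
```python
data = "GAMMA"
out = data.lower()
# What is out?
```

Trace:
`data = "GAMMA"` → data = 'GAMMA'
`out = data.lower()` → out = 'gamma'
So out = 'gamma'

Answer: 'gamma'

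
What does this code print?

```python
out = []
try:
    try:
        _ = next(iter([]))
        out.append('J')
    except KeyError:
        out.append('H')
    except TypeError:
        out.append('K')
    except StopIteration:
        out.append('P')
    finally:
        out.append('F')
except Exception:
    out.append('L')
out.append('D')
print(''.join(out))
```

Execution trace: 'P' (inner except StopIteration) → 'F' (inner finally) → 'D' (after the try/except). Output: PFD

Answer: PFD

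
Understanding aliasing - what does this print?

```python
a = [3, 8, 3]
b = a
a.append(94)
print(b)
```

Key concept: basic list aliasing.
Step by step:
`a = [3, 8, 3]` → a = [3, 8, 3]
`b = a` → b = [3, 8, 3] (same object as a)
`a.append(94)` → a = [3, 8, 3, 94] (same object as b); b = [3, 8, 3, 94] (same object as a)
`print(b)` → prints [3, 8, 3, 94]

Answer: [3, 8, 3, 94]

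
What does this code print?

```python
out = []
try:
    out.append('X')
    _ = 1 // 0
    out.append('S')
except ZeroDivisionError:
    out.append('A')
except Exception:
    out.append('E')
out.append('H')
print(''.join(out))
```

Execution trace: 'X' (try body) → 'A' (except ZeroDivisionError) → 'H' (after the try/except). Output: XAH

Answer: XAH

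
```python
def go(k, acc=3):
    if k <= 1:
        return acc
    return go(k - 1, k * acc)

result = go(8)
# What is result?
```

Accumulator trace (n, acc): (8, 3) -> (7, 24) -> (6, 168) -> (5, 1008) -> (4, 5040) -> (3, 20160) -> (2, 60480) -> (1, 120960) -> return 120960

Answer: 120960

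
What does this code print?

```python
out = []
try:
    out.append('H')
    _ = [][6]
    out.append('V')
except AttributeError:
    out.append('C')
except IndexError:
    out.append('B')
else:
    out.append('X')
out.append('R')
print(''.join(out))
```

Execution trace: 'H' (try body) → 'B' (except IndexError) → 'R' (after the try/except). Output: HBR

Answer: HBR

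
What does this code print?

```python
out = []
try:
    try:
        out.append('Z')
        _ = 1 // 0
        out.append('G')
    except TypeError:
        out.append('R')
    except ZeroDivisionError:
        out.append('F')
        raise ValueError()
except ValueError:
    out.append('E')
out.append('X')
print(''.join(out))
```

Execution trace: 'Z' (inner try body) → 'F' (inner except ZeroDivisionError) → 'E' (outer except ValueError) → 'X' (after the try/except). Output: ZFEX

Answer: ZFEX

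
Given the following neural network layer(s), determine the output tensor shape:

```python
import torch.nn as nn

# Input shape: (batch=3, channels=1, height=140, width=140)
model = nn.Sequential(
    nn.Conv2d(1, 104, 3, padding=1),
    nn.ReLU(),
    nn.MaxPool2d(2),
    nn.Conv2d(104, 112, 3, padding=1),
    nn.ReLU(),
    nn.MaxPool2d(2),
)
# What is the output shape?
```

Input: (3, 1, 140, 140) -> after first Conv2d: (3, 104, 140, 140) -> after first MaxPool2d: (3, 104, 70, 70) -> after second Conv2d: (3, 112, 70, 70) -> Output: (3, 112, 35, 35)

Answer: (3, 112, 35, 35)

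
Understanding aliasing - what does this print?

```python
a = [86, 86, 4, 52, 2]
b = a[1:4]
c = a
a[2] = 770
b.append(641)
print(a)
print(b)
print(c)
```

Key concept: slice vs alias.
Step by step:
`a = [86, 86, 4, 52, 2]` → a = [86, 86, 4, 52, 2]
`b = a[1:4]` → b = [86, 4, 52]
`c = a` → c = [86, 86, 4, 52, 2] (same object as a)
`a[2] = 770` → a = [86, 86, 770, 52, 2] (same object as c); c = [86, 86, 770, 52, 2] (same object as a)
`b.append(641)` → b = [86, 4, 52, 641]
`print(a)` → prints [86, 86, 770, 52, 2]
`print(b)` → prints [86, 4, 52, 641]
`print(c)` → prints [86, 86, 770, 52, 2]

Answer:
[86, 86, 770, 52, 2]
[86, 4, 52, 641]
[86, 86, 770, 52, 2]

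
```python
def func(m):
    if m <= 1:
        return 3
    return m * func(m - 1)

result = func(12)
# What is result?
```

func(12) = 12 * 11 * 10 * 9 * 8 * 7 * 6 * 5 * 4 * 3 * 2 * 3 = 1437004800

Answer: 1437004800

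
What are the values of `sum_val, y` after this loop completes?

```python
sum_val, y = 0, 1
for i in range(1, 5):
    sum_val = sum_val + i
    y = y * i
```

Sum and factorial of 1 to 4
`sum_val, y` takes the values: (0, 1) → (1, 1) → (3, 1) → (3, 2) → (6, 2) → (6, 6) → (10, 6) → (10, 24)

Answer: 10, 24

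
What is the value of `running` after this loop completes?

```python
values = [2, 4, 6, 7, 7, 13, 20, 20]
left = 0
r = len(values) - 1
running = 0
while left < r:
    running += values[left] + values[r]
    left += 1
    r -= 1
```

Sum of pairs from ends
`running` takes the values: 0 → 22 → 46 → 65 → 79

Answer: 79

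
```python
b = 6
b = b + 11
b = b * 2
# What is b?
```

Trace:
`b = 6` → b = 6
`b = b + 11` → b = 17
`b = b * 2` → b = 34
So b = 34

Answer: 34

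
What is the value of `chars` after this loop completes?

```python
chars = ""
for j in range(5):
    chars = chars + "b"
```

Repeat 'b' 5 times
`chars` takes the values: "" → "b" → "bb" → "bbb" → "bbbb" → "bbbbb"

Answer: "bbbbb"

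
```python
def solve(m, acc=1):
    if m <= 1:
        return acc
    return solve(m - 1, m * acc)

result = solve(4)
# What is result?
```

Accumulator trace (n, acc): (4, 1) -> (3, 4) -> (2, 12) -> (1, 24) -> return 24

Answer: 24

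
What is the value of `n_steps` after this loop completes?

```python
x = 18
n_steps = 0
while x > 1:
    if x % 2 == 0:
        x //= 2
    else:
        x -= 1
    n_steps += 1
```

Steps to reduce 18 to 1
`n_steps` takes the values: 0 → 1 → 2 → 3 → 4 → 5

Answer: 5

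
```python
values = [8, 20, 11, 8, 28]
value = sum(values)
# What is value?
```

Trace:
`values = [8, 20, 11, 8, 28]` → values = [8, 20, 11, 8, 28]
`value = sum(values)` → value = 75
So value = 75

Answer: 75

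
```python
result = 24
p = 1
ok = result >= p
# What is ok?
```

Trace:
`result = 24` → result = 24
`p = 1` → p = 1
`ok = result >= p` → ok = True
So ok = True

Answer: True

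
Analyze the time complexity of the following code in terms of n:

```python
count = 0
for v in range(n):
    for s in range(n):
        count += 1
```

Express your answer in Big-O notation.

Each loop level contributes: n × n. Multiplying the contributions gives O(n^2).

Answer: O(n^2)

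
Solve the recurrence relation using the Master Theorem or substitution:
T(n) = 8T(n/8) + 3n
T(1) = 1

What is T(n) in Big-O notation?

By Master Theorem: a=8, b=8, f(n)=3n. Since log_8(8) = 1 and f(n) = Θ(n^1), Case 2 applies. T(n) = O(n log n).

Answer: O(n log n)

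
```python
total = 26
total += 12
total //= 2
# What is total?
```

Trace:
`total = 26` → total = 26
`total += 12` → total = 38
`total //= 2` → total = 19
So total = 19

Answer: 19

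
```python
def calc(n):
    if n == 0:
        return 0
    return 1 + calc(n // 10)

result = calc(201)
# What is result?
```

Count of digits of 201: 3

Answer: 3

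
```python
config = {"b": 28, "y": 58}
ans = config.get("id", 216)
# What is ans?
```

Trace:
`config = {"b": 28, "y": 58}` → config = {'b': 28, 'y': 58}
`ans = config.get("id", 216)` → ans = 216
So ans = 216

Answer: 216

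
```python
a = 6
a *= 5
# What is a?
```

Trace:
`a = 6` → a = 6
`a *= 5` → a = 30
So a = 30

Answer: 30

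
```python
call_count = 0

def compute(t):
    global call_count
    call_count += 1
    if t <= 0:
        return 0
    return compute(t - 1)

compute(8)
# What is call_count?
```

Linear recursion stepping by 1: 9 calls from t=8 down to ≤0.

Answer: 9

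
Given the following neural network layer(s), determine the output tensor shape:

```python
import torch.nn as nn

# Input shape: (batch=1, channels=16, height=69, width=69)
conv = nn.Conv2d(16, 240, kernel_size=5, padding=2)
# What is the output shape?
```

Input: (1, 16, 69, 69) -> Output: (1, 240, 69, 69)

Answer: (1, 240, 69, 69)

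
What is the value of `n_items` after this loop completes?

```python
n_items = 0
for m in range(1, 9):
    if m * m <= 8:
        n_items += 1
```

Count numbers where m² ≤ 8
`n_items` takes the values: 0 → 1 → 2

Answer: 2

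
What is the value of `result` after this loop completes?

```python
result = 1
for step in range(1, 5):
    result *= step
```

4! = 24
`result` takes the values: 1 → 2 → 6 → 24

Answer: 24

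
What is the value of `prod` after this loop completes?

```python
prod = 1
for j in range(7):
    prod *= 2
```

2^7 = 128
`prod` takes the values: 1 → 2 → 4 → 8 → 16 → 32 → 64 → 128

Answer: 128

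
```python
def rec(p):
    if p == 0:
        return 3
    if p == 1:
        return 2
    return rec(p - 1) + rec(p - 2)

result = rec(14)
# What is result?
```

Build up from base cases: rec(0)=3, rec(1)=2, rec(2)=5, rec(3)=7, rec(4)=12, rec(5)=19, rec(6)=31, ..., rec(14)=1453

Answer: 1453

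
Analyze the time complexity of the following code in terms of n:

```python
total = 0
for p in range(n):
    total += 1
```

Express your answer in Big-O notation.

Each loop level contributes: n. Multiplying the contributions gives O(n).

Answer: O(n)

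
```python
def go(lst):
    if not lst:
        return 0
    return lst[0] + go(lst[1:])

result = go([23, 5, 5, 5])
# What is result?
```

23 + 5 + 5 + 5 + 0 = 38

Answer: 38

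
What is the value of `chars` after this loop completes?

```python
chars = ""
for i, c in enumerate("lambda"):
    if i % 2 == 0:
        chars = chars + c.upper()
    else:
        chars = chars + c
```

Uppercase even positions in 'lambda'
`chars` takes the values: "" → "L" → "La" → "LaM" → "LaMb" → "LaMbD" → "LaMbDa"

Answer: "LaMbDa"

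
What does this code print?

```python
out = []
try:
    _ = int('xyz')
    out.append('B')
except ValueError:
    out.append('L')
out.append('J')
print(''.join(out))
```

Execution trace: 'L' (except ValueError) → 'J' (after the try/except). Output: LJ

Answer: LJ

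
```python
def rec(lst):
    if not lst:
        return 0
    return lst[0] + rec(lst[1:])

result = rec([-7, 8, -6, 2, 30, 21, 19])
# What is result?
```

(-7) + 8 + (-6) + 2 + 30 + 21 + 19 + 0 = 67

Answer: 67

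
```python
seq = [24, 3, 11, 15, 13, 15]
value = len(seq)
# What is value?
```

Trace:
`seq = [24, 3, 11, 15, 13, 15]` → seq = [24, 3, 11, 15, 13, 15]
`value = len(seq)` → value = 6
So value = 6

Answer: 6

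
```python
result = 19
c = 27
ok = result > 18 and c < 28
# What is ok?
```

Trace:
`result = 19` → result = 19
`c = 27` → c = 27
`ok = result > 18 and c < 28` → ok = True
So ok = True

Answer: True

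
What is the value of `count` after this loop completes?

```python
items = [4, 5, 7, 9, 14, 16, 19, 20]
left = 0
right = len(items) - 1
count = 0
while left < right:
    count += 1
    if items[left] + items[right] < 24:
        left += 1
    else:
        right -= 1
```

Steps to find pair summing to 24
`count` takes the values: 0 → 1 → 2 → 3 → 4 → 5 → 6 → 7

Answer: 7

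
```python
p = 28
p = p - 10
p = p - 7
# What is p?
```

Trace:
`p = 28` → p = 28
`p = p - 10` → p = 18
`p = p - 7` → p = 11
So p = 11

Answer: 11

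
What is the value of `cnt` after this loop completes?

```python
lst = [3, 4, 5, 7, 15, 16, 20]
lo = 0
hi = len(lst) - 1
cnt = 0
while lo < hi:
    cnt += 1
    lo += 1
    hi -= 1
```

Iterations until pointers meet (list length 7)
`cnt` takes the values: 0 → 1 → 2 → 3

Answer: 3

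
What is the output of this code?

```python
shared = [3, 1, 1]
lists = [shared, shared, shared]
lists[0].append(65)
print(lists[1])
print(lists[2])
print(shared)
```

Key concept: list of same reference.
Step by step:
`shared = [3, 1, 1]` → shared = [3, 1, 1]
`lists = [shared, shared, shared]` → lists = [[3, 1, 1], [3, 1, 1], [3, 1, 1]]
`lists[0].append(65)` → shared = [3, 1, 1, 65]; lists = [[3, 1, 1, 65], [3, 1, 1, 65], [3, 1, 1, 65]]
`print(lists[1])` → prints [3, 1, 1, 65]
`print(lists[2])` → prints [3, 1, 1, 65]
`print(shared)` → prints [3, 1, 1, 65]

Answer:
[3, 1, 1, 65]
[3, 1, 1, 65]
[3, 1, 1, 65]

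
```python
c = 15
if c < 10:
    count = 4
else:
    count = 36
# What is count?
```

Trace:
`c = 15` → c = 15
`if c < 10: ...` → c < 10 is False, take else branch → count = 36
So count = 36

Answer: 36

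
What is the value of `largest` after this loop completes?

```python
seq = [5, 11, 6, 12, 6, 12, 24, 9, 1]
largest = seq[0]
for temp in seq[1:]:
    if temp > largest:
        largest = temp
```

Maximum of [5, 11, 6, 12, 6, 12, 24, 9, 1]
`largest` takes the values: 5 → 11 → 12 → 24

Answer: 24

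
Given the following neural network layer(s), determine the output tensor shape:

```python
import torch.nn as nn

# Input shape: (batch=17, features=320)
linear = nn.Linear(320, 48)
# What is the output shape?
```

Input: (17, 320) -> Output: (17, 48)

Answer: (17, 48)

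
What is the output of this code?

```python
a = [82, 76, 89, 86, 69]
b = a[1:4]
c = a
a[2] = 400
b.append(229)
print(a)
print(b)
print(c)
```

Key concept: slice vs alias.
Step by step:
`a = [82, 76, 89, 86, 69]` → a = [82, 76, 89, 86, 69]
`b = a[1:4]` → b = [76, 89, 86]
`c = a` → c = [82, 76, 89, 86, 69] (same object as a)
`a[2] = 400` → a = [82, 76, 400, 86, 69] (same object as c); c = [82, 76, 400, 86, 69] (same object as a)
`b.append(229)` → b = [76, 89, 86, 229]
`print(a)` → prints [82, 76, 400, 86, 69]
`print(b)` → prints [76, 89, 86, 229]
`print(c)` → prints [82, 76, 400, 86, 69]

Answer:
[82, 76, 400, 86, 69]
[76, 89, 86, 229]
[82, 76, 400, 86, 69]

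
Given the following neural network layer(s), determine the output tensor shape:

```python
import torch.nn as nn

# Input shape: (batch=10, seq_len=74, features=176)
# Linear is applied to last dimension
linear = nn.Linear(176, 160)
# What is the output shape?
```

Input: (10, 74, 176) -> Output: (10, 74, 160)

Answer: (10, 74, 160)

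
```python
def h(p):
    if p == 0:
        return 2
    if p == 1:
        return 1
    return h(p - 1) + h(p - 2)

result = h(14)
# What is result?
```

Build up from base cases: h(0)=2, h(1)=1, h(2)=3, h(3)=4, h(4)=7, h(5)=11, h(6)=18, ..., h(14)=843

Answer: 843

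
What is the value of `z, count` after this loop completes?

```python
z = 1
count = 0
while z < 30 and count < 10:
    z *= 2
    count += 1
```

Double until >= 30 or 10 iterations
`z, count` takes the values: (1, 0) → (2, 0) → (2, 1) → (4, 1) → (4, 2) → (8, 2) → (8, 3) → (16, 3) → (16, 4) → (32, 4) → (32, 5)

Answer: 32, 5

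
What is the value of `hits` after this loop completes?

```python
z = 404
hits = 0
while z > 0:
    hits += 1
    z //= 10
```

Count digits by repeated division by 10
`hits` takes the values: 0 → 1 → 2 → 3

Answer: 3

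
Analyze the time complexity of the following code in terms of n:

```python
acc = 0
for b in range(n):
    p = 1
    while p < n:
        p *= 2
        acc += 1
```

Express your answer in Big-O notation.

Each loop level contributes: n × log n. Multiplying the contributions gives O(n log n).

Answer: O(n log n)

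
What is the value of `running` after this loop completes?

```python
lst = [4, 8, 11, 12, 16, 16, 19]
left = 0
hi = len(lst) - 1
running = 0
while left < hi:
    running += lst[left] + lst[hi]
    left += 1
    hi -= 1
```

Sum of pairs from ends
`running` takes the values: 0 → 23 → 47 → 74

Answer: 74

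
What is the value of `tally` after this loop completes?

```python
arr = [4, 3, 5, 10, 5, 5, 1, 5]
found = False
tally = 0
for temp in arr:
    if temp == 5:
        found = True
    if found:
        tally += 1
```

Count elements after first 5 in [4, 3, 5, 10, 5, 5, 1, 5]
`tally` takes the values: 0 → 1 → 2 → 3 → 4 → 5 → 6

Answer: 6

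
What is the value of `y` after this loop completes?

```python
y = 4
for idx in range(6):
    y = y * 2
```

Multiply by 2, 6 times: 4 * 2^6 = 256
`y` takes the values: 4 → 8 → 16 → 32 → 64 → 128 → 256

Answer: 256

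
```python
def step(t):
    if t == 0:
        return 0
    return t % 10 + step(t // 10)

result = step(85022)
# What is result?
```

Sum of digits of 85022: 2 + 2 + 0 + 5 + 8 = 17

Answer: 17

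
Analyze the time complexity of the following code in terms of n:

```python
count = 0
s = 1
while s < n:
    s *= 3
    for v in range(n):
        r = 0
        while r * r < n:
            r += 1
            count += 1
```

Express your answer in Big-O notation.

Each loop level contributes: log n × n × √n. Multiplying the contributions gives O(n√n log n).

Answer: O(n√n log n)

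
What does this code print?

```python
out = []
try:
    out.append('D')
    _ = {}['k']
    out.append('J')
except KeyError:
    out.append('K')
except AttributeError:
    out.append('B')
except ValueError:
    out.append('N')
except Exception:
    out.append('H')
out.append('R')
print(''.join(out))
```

Execution trace: 'D' (try body) → 'K' (except KeyError) → 'R' (after the try/except). Output: DKR

Answer: DKR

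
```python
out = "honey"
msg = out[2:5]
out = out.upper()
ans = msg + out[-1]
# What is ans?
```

Trace:
`out = "honey"` → out = 'honey'
`msg = out[2:5]` → msg = 'ney'
`out = out.upper()` → out = 'HONEY'
`ans = msg + out[-1]` → ans = 'neyY'
So ans = 'neyY'

Answer: 'neyY'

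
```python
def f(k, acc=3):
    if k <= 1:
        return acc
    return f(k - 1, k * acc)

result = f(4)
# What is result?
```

Accumulator trace (n, acc): (4, 3) -> (3, 12) -> (2, 36) -> (1, 72) -> return 72

Answer: 72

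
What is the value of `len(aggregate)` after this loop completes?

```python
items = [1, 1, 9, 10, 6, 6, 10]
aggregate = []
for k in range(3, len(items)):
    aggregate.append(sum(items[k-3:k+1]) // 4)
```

Number of 4-element averages
`aggregate` takes the values: [] → [5] → [5, 6] → [5, 6, 7] → [5, 6, 7, 8]
So `len(aggregate)` = 4

Answer: 4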